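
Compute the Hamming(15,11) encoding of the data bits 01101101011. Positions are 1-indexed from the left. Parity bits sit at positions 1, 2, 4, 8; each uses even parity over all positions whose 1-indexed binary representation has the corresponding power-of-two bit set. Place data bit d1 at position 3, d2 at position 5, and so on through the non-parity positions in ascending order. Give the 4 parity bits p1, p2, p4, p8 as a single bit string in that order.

1011

Place data bits at non-power-of-two positions: b3=0, b5=1, b6=1, b7=0, b9=1, b10=1, b11=0, b12=1, b13=0, b14=1, b15=1.
p1 = XOR of data positions {3,5,7,9,11,13,15} = 0⊕1⊕0⊕1⊕0⊕0⊕1 = 1
p2 = XOR of data positions {3,6,7,10,11,14,15} = 0⊕1⊕0⊕1⊕0⊕1⊕1 = 0
p4 = XOR of data positions {5,6,7,12,13,14,15} = 1⊕1⊕0⊕1⊕0⊕1⊕1 = 1
p8 = XOR of data positions {9,10,11,12,13,14,15} = 1⊕1⊕0⊕1⊕0⊕1⊕1 = 1
Parity bits p1,p2,p4,p8 = 1011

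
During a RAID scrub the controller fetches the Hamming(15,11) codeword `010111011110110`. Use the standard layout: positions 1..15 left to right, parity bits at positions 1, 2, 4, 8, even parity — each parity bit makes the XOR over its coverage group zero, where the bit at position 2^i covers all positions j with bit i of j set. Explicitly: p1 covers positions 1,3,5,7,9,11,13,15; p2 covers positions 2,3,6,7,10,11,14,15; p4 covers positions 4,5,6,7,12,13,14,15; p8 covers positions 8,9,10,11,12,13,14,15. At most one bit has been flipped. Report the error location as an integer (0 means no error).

6

s1: b1⊕b3⊕b5⊕b7⊕b9⊕b11⊕b13⊕b15 = 0⊕0⊕1⊕0⊕1⊕1⊕1⊕0 = 0
s2: b2⊕b3⊕b6⊕b7⊕b10⊕b11⊕b14⊕b15 = 1⊕0⊕1⊕0⊕1⊕1⊕1⊕0 = 1
s4: b4⊕b5⊕b6⊕b7⊕b12⊕b13⊕b14⊕b15 = 1⊕1⊕1⊕0⊕0⊕1⊕1⊕0 = 1
s8: b8⊕b9⊕b10⊕b11⊕b12⊕b13⊕b14⊕b15 = 1⊕1⊕1⊕1⊕0⊕1⊕1⊕0 = 0
Syndrome (s8...s1) = 0110 → position 6.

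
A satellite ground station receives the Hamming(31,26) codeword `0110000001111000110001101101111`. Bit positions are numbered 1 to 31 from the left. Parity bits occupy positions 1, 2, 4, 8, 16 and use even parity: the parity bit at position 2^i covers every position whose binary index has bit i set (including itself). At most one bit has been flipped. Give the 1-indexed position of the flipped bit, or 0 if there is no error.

0

s1: b1⊕b3⊕b5⊕b7⊕b9⊕b11⊕b13⊕b15⊕b17⊕b19⊕b21⊕b23⊕b25⊕b27⊕b29⊕b31 = 0⊕1⊕0⊕0⊕0⊕1⊕1⊕0⊕1⊕0⊕0⊕1⊕1⊕0⊕1⊕1 = 0
s2: b2⊕b3⊕b6⊕b7⊕b10⊕b11⊕b14⊕b15⊕b18⊕b19⊕b22⊕b23⊕b26⊕b27⊕b30⊕b31 = 1⊕1⊕0⊕0⊕1⊕1⊕0⊕0⊕1⊕0⊕1⊕1⊕1⊕0⊕1⊕1 = 0
s4: b4⊕b5⊕b6⊕b7⊕b12⊕b13⊕b14⊕b15⊕b20⊕b21⊕b22⊕b23⊕b28⊕b29⊕b30⊕b31 = 0⊕0⊕0⊕0⊕1⊕1⊕0⊕0⊕0⊕0⊕1⊕1⊕1⊕1⊕1⊕1 = 0
s8: b8⊕b9⊕b10⊕b11⊕b12⊕b13⊕b14⊕b15⊕b24⊕b25⊕b26⊕b27⊕b28⊕b29⊕b30⊕b31 = 0⊕0⊕1⊕1⊕1⊕1⊕0⊕0⊕0⊕1⊕1⊕0⊕1⊕1⊕1⊕1 = 0
s16: b16⊕b17⊕b18⊕b19⊕b20⊕b21⊕b22⊕b23⊕b24⊕b25⊕b26⊕b27⊕b28⊕b29⊕b30⊕b31 = 0⊕1⊕1⊕0⊕0⊕0⊕1⊕1⊕0⊕1⊕1⊕0⊕1⊕1⊕1⊕1 = 0
Syndrome (s16...s1) = 00000 → position 0 (no error).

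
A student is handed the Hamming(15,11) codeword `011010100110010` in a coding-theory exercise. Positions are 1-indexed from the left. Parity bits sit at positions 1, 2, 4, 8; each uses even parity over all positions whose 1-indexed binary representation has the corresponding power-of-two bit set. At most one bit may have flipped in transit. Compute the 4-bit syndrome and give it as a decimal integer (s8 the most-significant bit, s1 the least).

s1: b1⊕b3⊕b5⊕b7⊕b9⊕b11⊕b13⊕b15 = 0⊕1⊕1⊕1⊕0⊕1⊕0⊕0 = 0
s2: b2⊕b3⊕b6⊕b7⊕b10⊕b11⊕b14⊕b15 = 1⊕1⊕0⊕1⊕1⊕1⊕1⊕0 = 0
s4: b4⊕b5⊕b6⊕b7⊕b12⊕b13⊕b14⊕b15 = 0⊕1⊕0⊕1⊕0⊕0⊕1⊕0 = 1
s8: b8⊕b9⊕b10⊕b11⊕b12⊕b13⊕b14⊕b15 = 0⊕0⊕1⊕1⊕0⊕0⊕1⊕0 = 1
Syndrome (s8...s1) = 1100 → position 12.

12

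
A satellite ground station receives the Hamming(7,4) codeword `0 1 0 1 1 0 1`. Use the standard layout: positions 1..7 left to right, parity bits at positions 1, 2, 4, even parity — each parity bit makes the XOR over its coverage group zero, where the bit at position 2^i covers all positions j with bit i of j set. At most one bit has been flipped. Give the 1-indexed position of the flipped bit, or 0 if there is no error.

4

s1: b1⊕b3⊕b5⊕b7 = 0⊕0⊕1⊕1 = 0
s2: b2⊕b3⊕b6⊕b7 = 1⊕0⊕0⊕1 = 0
s4: b4⊕b5⊕b6⊕b7 = 1⊕1⊕0⊕1 = 1
Syndrome (s4...s1) = 100 → position 4.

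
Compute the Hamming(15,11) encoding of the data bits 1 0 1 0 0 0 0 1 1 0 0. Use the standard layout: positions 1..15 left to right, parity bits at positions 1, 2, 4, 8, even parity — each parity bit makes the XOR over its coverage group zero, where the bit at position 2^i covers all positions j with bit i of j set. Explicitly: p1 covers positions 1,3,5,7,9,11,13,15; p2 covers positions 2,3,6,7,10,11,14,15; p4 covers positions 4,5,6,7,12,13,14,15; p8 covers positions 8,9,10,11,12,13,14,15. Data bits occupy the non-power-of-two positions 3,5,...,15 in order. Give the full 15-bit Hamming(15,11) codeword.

Place data bits at non-power-of-two positions: b3=1, b5=0, b6=1, b7=0, b9=0, b10=0, b11=0, b12=1, b13=1, b14=0, b15=0.
p1 = XOR of data positions {3,5,7,9,11,13,15} = 1⊕0⊕0⊕0⊕0⊕1⊕0 = 0
p2 = XOR of data positions {3,6,7,10,11,14,15} = 1⊕1⊕0⊕0⊕0⊕0⊕0 = 0
p4 = XOR of data positions {5,6,7,12,13,14,15} = 0⊕1⊕0⊕1⊕1⊕0⊕0 = 1
p8 = XOR of data positions {9,10,11,12,13,14,15} = 0⊕0⊕0⊕1⊕1⊕0⊕0 = 0
Codeword b1..b15 = 001101000001100

001101000001100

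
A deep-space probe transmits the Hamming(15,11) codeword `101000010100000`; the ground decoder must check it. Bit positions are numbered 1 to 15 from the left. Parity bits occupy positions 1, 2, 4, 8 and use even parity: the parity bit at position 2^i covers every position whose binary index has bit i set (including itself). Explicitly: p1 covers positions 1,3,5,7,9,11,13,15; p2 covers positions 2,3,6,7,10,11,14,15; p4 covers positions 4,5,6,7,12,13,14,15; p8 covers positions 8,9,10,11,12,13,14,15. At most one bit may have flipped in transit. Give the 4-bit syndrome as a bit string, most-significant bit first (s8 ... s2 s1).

0000

s1: b1⊕b3⊕b5⊕b7⊕b9⊕b11⊕b13⊕b15 = 1⊕1⊕0⊕0⊕0⊕0⊕0⊕0 = 0
s2: b2⊕b3⊕b6⊕b7⊕b10⊕b11⊕b14⊕b15 = 0⊕1⊕0⊕0⊕1⊕0⊕0⊕0 = 0
s4: b4⊕b5⊕b6⊕b7⊕b12⊕b13⊕b14⊕b15 = 0⊕0⊕0⊕0⊕0⊕0⊕0⊕0 = 0
s8: b8⊕b9⊕b10⊕b11⊕b12⊕b13⊕b14⊕b15 = 1⊕0⊕1⊕0⊕0⊕0⊕0⊕0 = 0
Syndrome (s8...s1) = 0000 → position 0 (no error).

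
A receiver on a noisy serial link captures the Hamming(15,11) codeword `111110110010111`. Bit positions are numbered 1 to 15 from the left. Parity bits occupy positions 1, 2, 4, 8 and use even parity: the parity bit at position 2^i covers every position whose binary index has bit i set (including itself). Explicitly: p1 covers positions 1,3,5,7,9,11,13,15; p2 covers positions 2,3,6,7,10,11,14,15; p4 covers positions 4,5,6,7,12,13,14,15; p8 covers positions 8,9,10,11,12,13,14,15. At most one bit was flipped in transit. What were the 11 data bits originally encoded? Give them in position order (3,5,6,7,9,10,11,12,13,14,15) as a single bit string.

s1: b1⊕b3⊕b5⊕b7⊕b9⊕b11⊕b13⊕b15 = 1⊕1⊕1⊕1⊕0⊕1⊕1⊕1 = 1
s2: b2⊕b3⊕b6⊕b7⊕b10⊕b11⊕b14⊕b15 = 1⊕1⊕0⊕1⊕0⊕1⊕1⊕1 = 0
s4: b4⊕b5⊕b6⊕b7⊕b12⊕b13⊕b14⊕b15 = 1⊕1⊕0⊕1⊕0⊕1⊕1⊕1 = 0
s8: b8⊕b9⊕b10⊕b11⊕b12⊕b13⊕b14⊕b15 = 1⊕0⊕0⊕1⊕0⊕1⊕1⊕1 = 1
Syndrome (s8...s1) = 1001 → position 9.
Flip bit 9: corrected codeword = 111110111010111
Data bits at positions 3,5,6,7,9,10,11,12,13,14,15: 11011010111

11011010111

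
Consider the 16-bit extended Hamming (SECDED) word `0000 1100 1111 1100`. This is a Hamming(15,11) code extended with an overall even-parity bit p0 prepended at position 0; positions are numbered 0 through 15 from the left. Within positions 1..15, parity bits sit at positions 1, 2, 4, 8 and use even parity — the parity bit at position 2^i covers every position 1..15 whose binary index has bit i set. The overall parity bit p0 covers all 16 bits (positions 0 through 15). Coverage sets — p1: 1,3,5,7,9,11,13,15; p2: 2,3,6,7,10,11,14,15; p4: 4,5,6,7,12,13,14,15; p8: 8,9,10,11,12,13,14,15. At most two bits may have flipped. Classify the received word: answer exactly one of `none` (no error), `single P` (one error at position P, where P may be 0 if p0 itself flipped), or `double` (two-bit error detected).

s1: b1⊕b3⊕b5⊕b7⊕b9⊕b11⊕b13⊕b15 = 0⊕0⊕1⊕0⊕1⊕1⊕1⊕0 = 0
s2: b2⊕b3⊕b6⊕b7⊕b10⊕b11⊕b14⊕b15 = 0⊕0⊕0⊕0⊕1⊕1⊕0⊕0 = 0
s4: b4⊕b5⊕b6⊕b7⊕b12⊕b13⊕b14⊕b15 = 1⊕1⊕0⊕0⊕1⊕1⊕0⊕0 = 0
s8: b8⊕b9⊕b10⊕b11⊕b12⊕b13⊕b14⊕b15 = 1⊕1⊕1⊕1⊕1⊕1⊕0⊕0 = 0
Syndrome (s8...s1) = 0000 → position 0 (no error).
Overall parity (XOR of all 16 bits, including p0): 0⊕0⊕0⊕0⊕1⊕1⊕0⊕0⊕1⊕1⊕1⊕1⊕1⊕1⊕0⊕0 = 0
Overall=0, syndrome position=0 → no error.

none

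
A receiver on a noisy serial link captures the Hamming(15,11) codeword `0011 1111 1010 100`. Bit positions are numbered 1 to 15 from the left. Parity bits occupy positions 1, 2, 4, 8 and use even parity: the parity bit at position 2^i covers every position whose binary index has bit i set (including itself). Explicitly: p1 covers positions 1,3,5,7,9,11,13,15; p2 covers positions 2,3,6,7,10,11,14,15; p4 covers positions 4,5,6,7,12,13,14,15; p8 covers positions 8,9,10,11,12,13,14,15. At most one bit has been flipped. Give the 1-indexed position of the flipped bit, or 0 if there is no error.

4

s1: b1⊕b3⊕b5⊕b7⊕b9⊕b11⊕b13⊕b15 = 0⊕1⊕1⊕1⊕1⊕1⊕1⊕0 = 0
s2: b2⊕b3⊕b6⊕b7⊕b10⊕b11⊕b14⊕b15 = 0⊕1⊕1⊕1⊕0⊕1⊕0⊕0 = 0
s4: b4⊕b5⊕b6⊕b7⊕b12⊕b13⊕b14⊕b15 = 1⊕1⊕1⊕1⊕0⊕1⊕0⊕0 = 1
s8: b8⊕b9⊕b10⊕b11⊕b12⊕b13⊕b14⊕b15 = 1⊕1⊕0⊕1⊕0⊕1⊕0⊕0 = 0
Syndrome (s8...s1) = 0100 → position 4.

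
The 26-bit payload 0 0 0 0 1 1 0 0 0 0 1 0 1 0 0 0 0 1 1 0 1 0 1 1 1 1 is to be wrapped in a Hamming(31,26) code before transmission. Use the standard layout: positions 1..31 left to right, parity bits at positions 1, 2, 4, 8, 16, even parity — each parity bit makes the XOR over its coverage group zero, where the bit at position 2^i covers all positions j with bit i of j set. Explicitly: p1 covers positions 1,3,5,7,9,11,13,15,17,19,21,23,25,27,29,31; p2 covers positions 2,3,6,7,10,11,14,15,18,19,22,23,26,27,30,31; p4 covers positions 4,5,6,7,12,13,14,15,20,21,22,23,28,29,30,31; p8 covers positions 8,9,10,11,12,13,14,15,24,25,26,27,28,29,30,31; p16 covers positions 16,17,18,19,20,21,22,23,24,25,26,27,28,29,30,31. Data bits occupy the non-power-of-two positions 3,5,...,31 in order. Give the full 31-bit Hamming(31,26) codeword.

1100000111000010010000110101111

Place data bits at non-power-of-two positions: b3=0, b5=0, b6=0, b7=0, b9=1, b10=1, b11=0, b12=0, b13=0, b14=0, b15=1, b17=0, b18=1, b19=0, b20=0, b21=0, b22=0, b23=1, b24=1, b25=0, b26=1, b27=0, b28=1, b29=1, b30=1, b31=1.
p1 = XOR of data positions {3,5,7,9,11,13,15,17,19,21,23,25,27,29,31} = 0⊕0⊕0⊕1⊕0⊕0⊕1⊕0⊕0⊕0⊕1⊕0⊕0⊕1⊕1 = 1
p2 = XOR of data positions {3,6,7,10,11,14,15,18,19,22,23,26,27,30,31} = 0⊕0⊕0⊕1⊕0⊕0⊕1⊕1⊕0⊕0⊕1⊕1⊕0⊕1⊕1 = 1
p4 = XOR of data positions {5,6,7,12,13,14,15,20,21,22,23,28,29,30,31} = 0⊕0⊕0⊕0⊕0⊕0⊕1⊕0⊕0⊕0⊕1⊕1⊕1⊕1⊕1 = 0
p8 = XOR of data positions {9,10,11,12,13,14,15,24,25,26,27,28,29,30,31} = 1⊕1⊕0⊕0⊕0⊕0⊕1⊕1⊕0⊕1⊕0⊕1⊕1⊕1⊕1 = 1
p16 = XOR of data positions {17,18,19,20,21,22,23,24,25,26,27,28,29,30,31} = 0⊕1⊕0⊕0⊕0⊕0⊕1⊕1⊕0⊕1⊕0⊕1⊕1⊕1⊕1 = 0
Codeword b1..b31 = 1100000111000010010000110101111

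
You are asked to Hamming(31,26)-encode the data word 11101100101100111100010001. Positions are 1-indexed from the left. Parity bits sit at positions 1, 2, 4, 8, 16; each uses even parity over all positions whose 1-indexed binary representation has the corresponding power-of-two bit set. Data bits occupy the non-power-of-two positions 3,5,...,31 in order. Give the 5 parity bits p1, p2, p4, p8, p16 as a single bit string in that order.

Place data bits at non-power-of-two positions: b3=1, b5=1, b6=1, b7=0, b9=1, b10=1, b11=0, b12=0, b13=1, b14=0, b15=1, b17=1, b18=0, b19=0, b20=1, b21=1, b22=1, b23=1, b24=0, b25=0, b26=0, b27=1, b28=0, b29=0, b30=0, b31=1.
p1 = XOR of data positions {3,5,7,9,11,13,15,17,19,21,23,25,27,29,31} = 1⊕1⊕0⊕1⊕0⊕1⊕1⊕1⊕0⊕1⊕1⊕0⊕1⊕0⊕1 = 0
p2 = XOR of data positions {3,6,7,10,11,14,15,18,19,22,23,26,27,30,31} = 1⊕1⊕0⊕1⊕0⊕0⊕1⊕0⊕0⊕1⊕1⊕0⊕1⊕0⊕1 = 0
p4 = XOR of data positions {5,6,7,12,13,14,15,20,21,22,23,28,29,30,31} = 1⊕1⊕0⊕0⊕1⊕0⊕1⊕1⊕1⊕1⊕1⊕0⊕0⊕0⊕1 = 1
p8 = XOR of data positions {9,10,11,12,13,14,15,24,25,26,27,28,29,30,31} = 1⊕1⊕0⊕0⊕1⊕0⊕1⊕0⊕0⊕0⊕1⊕0⊕0⊕0⊕1 = 0
p16 = XOR of data positions {17,18,19,20,21,22,23,24,25,26,27,28,29,30,31} = 1⊕0⊕0⊕1⊕1⊕1⊕1⊕0⊕0⊕0⊕1⊕0⊕0⊕0⊕1 = 1
Parity bits p1,p2,p4,p8,p16 = 00101

00101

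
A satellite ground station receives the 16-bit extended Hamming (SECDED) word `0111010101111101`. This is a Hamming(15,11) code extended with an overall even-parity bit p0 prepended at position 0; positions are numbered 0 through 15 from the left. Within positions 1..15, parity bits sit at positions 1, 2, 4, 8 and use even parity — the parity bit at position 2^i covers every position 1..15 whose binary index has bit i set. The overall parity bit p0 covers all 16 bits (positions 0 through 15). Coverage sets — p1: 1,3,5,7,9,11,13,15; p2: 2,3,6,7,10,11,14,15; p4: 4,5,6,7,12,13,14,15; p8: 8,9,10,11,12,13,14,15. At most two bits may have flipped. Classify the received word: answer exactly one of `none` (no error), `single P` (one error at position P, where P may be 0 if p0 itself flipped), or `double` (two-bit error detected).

single 4

s1: b1⊕b3⊕b5⊕b7⊕b9⊕b11⊕b13⊕b15 = 1⊕1⊕1⊕1⊕1⊕1⊕1⊕1 = 0
s2: b2⊕b3⊕b6⊕b7⊕b10⊕b11⊕b14⊕b15 = 1⊕1⊕0⊕1⊕1⊕1⊕0⊕1 = 0
s4: b4⊕b5⊕b6⊕b7⊕b12⊕b13⊕b14⊕b15 = 0⊕1⊕0⊕1⊕1⊕1⊕0⊕1 = 1
s8: b8⊕b9⊕b10⊕b11⊕b12⊕b13⊕b14⊕b15 = 0⊕1⊕1⊕1⊕1⊕1⊕0⊕1 = 0
Syndrome (s8...s1) = 0100 → position 4.
Overall parity (XOR of all 16 bits, including p0): 0⊕1⊕1⊕1⊕0⊕1⊕0⊕1⊕0⊕1⊕1⊕1⊕1⊕1⊕0⊕1 = 1
Overall=1, syndrome position=4 → single-bit error at position 4.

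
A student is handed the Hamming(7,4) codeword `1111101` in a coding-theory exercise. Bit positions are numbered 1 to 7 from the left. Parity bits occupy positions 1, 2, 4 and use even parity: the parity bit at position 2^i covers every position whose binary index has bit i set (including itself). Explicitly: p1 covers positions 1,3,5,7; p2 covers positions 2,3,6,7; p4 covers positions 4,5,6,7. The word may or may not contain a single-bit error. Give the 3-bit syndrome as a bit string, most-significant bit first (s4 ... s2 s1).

110

s1: b1⊕b3⊕b5⊕b7 = 1⊕1⊕1⊕1 = 0
s2: b2⊕b3⊕b6⊕b7 = 1⊕1⊕0⊕1 = 1
s4: b4⊕b5⊕b6⊕b7 = 1⊕1⊕0⊕1 = 1
Syndrome (s4...s1) = 110 → position 6.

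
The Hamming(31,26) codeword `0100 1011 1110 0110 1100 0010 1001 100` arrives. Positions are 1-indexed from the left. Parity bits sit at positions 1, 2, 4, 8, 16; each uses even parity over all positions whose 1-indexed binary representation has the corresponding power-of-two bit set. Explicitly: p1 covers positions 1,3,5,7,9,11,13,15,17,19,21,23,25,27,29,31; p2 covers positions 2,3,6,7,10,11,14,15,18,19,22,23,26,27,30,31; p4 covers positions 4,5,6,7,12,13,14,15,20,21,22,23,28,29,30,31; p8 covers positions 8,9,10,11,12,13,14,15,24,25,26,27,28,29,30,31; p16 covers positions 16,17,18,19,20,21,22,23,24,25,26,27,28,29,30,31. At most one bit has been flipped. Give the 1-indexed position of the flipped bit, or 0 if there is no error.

13

s1: b1⊕b3⊕b5⊕b7⊕b9⊕b11⊕b13⊕b15⊕b17⊕b19⊕b21⊕b23⊕b25⊕b27⊕b29⊕b31 = 0⊕0⊕1⊕1⊕1⊕1⊕0⊕1⊕1⊕0⊕0⊕1⊕1⊕0⊕1⊕0 = 1
s2: b2⊕b3⊕b6⊕b7⊕b10⊕b11⊕b14⊕b15⊕b18⊕b19⊕b22⊕b23⊕b26⊕b27⊕b30⊕b31 = 1⊕0⊕0⊕1⊕1⊕1⊕1⊕1⊕1⊕0⊕0⊕1⊕0⊕0⊕0⊕0 = 0
s4: b4⊕b5⊕b6⊕b7⊕b12⊕b13⊕b14⊕b15⊕b20⊕b21⊕b22⊕b23⊕b28⊕b29⊕b30⊕b31 = 0⊕1⊕0⊕1⊕0⊕0⊕1⊕1⊕0⊕0⊕0⊕1⊕1⊕1⊕0⊕0 = 1
s8: b8⊕b9⊕b10⊕b11⊕b12⊕b13⊕b14⊕b15⊕b24⊕b25⊕b26⊕b27⊕b28⊕b29⊕b30⊕b31 = 1⊕1⊕1⊕1⊕0⊕0⊕1⊕1⊕0⊕1⊕0⊕0⊕1⊕1⊕0⊕0 = 1
s16: b16⊕b17⊕b18⊕b19⊕b20⊕b21⊕b22⊕b23⊕b24⊕b25⊕b26⊕b27⊕b28⊕b29⊕b30⊕b31 = 0⊕1⊕1⊕0⊕0⊕0⊕0⊕1⊕0⊕1⊕0⊕0⊕1⊕1⊕0⊕0 = 0
Syndrome (s16...s1) = 01101 → position 13.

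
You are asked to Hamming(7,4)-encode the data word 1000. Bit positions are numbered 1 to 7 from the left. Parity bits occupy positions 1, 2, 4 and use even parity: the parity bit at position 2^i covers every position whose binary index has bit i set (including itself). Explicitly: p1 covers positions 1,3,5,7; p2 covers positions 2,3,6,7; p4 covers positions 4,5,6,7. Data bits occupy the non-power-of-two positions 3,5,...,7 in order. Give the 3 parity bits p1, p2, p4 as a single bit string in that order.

Place data bits at non-power-of-two positions: b3=1, b5=0, b6=0, b7=0.
p1 = XOR of data positions {3,5,7} = 1⊕0⊕0 = 1
p2 = XOR of data positions {3,6,7} = 1⊕0⊕0 = 1
p4 = XOR of data positions {5,6,7} = 0⊕0⊕0 = 0
Parity bits p1,p2,p4 = 110

110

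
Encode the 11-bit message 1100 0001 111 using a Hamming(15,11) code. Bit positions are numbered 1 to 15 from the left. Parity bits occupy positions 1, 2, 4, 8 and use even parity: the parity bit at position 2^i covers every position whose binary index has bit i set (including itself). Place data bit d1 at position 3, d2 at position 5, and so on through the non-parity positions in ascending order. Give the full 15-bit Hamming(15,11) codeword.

Place data bits at non-power-of-two positions: b3=1, b5=1, b6=0, b7=0, b9=0, b10=0, b11=0, b12=1, b13=1, b14=1, b15=1.
p1 = XOR of data positions {3,5,7,9,11,13,15} = 1⊕1⊕0⊕0⊕0⊕1⊕1 = 0
p2 = XOR of data positions {3,6,7,10,11,14,15} = 1⊕0⊕0⊕0⊕0⊕1⊕1 = 1
p4 = XOR of data positions {5,6,7,12,13,14,15} = 1⊕0⊕0⊕1⊕1⊕1⊕1 = 1
p8 = XOR of data positions {9,10,11,12,13,14,15} = 0⊕0⊕0⊕1⊕1⊕1⊕1 = 0
Codeword b1..b15 = 011110000001111

011110000001111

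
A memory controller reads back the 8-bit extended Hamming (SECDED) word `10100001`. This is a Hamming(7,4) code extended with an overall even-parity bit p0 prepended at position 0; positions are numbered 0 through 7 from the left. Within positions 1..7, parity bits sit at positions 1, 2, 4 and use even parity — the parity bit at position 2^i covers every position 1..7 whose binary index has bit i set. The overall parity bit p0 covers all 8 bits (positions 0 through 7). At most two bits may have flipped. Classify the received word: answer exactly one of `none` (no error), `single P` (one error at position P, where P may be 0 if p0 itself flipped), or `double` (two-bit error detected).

s1: b1⊕b3⊕b5⊕b7 = 0⊕0⊕0⊕1 = 1
s2: b2⊕b3⊕b6⊕b7 = 1⊕0⊕0⊕1 = 0
s4: b4⊕b5⊕b6⊕b7 = 0⊕0⊕0⊕1 = 1
Syndrome (s4...s1) = 101 → position 5.
Overall parity (XOR of all 8 bits, including p0): 1⊕0⊕1⊕0⊕0⊕0⊕0⊕1 = 1
Overall=1, syndrome position=5 → single-bit error at position 5.

single 5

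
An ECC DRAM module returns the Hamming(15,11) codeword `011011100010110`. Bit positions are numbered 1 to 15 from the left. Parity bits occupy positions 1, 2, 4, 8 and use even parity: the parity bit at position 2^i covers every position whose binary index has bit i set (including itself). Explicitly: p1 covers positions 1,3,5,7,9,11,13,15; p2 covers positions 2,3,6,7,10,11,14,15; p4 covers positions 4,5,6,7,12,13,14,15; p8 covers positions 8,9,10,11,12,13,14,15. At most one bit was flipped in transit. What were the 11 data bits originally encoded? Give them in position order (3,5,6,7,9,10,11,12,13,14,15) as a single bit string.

11110010010

s1: b1⊕b3⊕b5⊕b7⊕b9⊕b11⊕b13⊕b15 = 0⊕1⊕1⊕1⊕0⊕1⊕1⊕0 = 1
s2: b2⊕b3⊕b6⊕b7⊕b10⊕b11⊕b14⊕b15 = 1⊕1⊕1⊕1⊕0⊕1⊕1⊕0 = 0
s4: b4⊕b5⊕b6⊕b7⊕b12⊕b13⊕b14⊕b15 = 0⊕1⊕1⊕1⊕0⊕1⊕1⊕0 = 1
s8: b8⊕b9⊕b10⊕b11⊕b12⊕b13⊕b14⊕b15 = 0⊕0⊕0⊕1⊕0⊕1⊕1⊕0 = 1
Syndrome (s8...s1) = 1101 → position 13.
Flip bit 13: corrected codeword = 011011100010010
Data bits at positions 3,5,6,7,9,10,11,12,13,14,15: 11110010010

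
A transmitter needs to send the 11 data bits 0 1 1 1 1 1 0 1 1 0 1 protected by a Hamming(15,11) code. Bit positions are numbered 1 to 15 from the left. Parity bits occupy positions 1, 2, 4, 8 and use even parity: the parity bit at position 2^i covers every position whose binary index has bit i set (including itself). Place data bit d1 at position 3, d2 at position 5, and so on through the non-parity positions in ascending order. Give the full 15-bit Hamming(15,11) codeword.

Place data bits at non-power-of-two positions: b3=0, b5=1, b6=1, b7=1, b9=1, b10=1, b11=0, b12=1, b13=1, b14=0, b15=1.
p1 = XOR of data positions {3,5,7,9,11,13,15} = 0⊕1⊕1⊕1⊕0⊕1⊕1 = 1
p2 = XOR of data positions {3,6,7,10,11,14,15} = 0⊕1⊕1⊕1⊕0⊕0⊕1 = 0
p4 = XOR of data positions {5,6,7,12,13,14,15} = 1⊕1⊕1⊕1⊕1⊕0⊕1 = 0
p8 = XOR of data positions {9,10,11,12,13,14,15} = 1⊕1⊕0⊕1⊕1⊕0⊕1 = 1
Codeword b1..b15 = 100011111101101

100011111101101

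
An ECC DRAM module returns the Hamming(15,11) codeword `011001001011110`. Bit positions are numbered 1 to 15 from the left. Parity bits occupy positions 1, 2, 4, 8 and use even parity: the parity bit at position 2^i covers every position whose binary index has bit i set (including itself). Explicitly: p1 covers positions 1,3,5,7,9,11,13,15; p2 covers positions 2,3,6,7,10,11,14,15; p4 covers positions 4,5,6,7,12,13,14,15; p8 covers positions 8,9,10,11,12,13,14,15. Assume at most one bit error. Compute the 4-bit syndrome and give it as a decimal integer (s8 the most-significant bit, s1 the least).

10

s1: b1⊕b3⊕b5⊕b7⊕b9⊕b11⊕b13⊕b15 = 0⊕1⊕0⊕0⊕1⊕1⊕1⊕0 = 0
s2: b2⊕b3⊕b6⊕b7⊕b10⊕b11⊕b14⊕b15 = 1⊕1⊕1⊕0⊕0⊕1⊕1⊕0 = 1
s4: b4⊕b5⊕b6⊕b7⊕b12⊕b13⊕b14⊕b15 = 0⊕0⊕1⊕0⊕1⊕1⊕1⊕0 = 0
s8: b8⊕b9⊕b10⊕b11⊕b12⊕b13⊕b14⊕b15 = 0⊕1⊕0⊕1⊕1⊕1⊕1⊕0 = 1
Syndrome (s8...s1) = 1010 → position 10.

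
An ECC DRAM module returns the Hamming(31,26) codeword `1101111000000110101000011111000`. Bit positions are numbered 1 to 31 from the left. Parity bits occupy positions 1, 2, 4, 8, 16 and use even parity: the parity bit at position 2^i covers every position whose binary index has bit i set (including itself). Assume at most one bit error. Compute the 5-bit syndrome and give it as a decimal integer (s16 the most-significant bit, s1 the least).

28

s1: b1⊕b3⊕b5⊕b7⊕b9⊕b11⊕b13⊕b15⊕b17⊕b19⊕b21⊕b23⊕b25⊕b27⊕b29⊕b31 = 1⊕0⊕1⊕1⊕0⊕0⊕0⊕1⊕1⊕1⊕0⊕0⊕1⊕1⊕0⊕0 = 0
s2: b2⊕b3⊕b6⊕b7⊕b10⊕b11⊕b14⊕b15⊕b18⊕b19⊕b22⊕b23⊕b26⊕b27⊕b30⊕b31 = 1⊕0⊕1⊕1⊕0⊕0⊕1⊕1⊕0⊕1⊕0⊕0⊕1⊕1⊕0⊕0 = 0
s4: b4⊕b5⊕b6⊕b7⊕b12⊕b13⊕b14⊕b15⊕b20⊕b21⊕b22⊕b23⊕b28⊕b29⊕b30⊕b31 = 1⊕1⊕1⊕1⊕0⊕0⊕1⊕1⊕0⊕0⊕0⊕0⊕1⊕0⊕0⊕0 = 1
s8: b8⊕b9⊕b10⊕b11⊕b12⊕b13⊕b14⊕b15⊕b24⊕b25⊕b26⊕b27⊕b28⊕b29⊕b30⊕b31 = 0⊕0⊕0⊕0⊕0⊕0⊕1⊕1⊕1⊕1⊕1⊕1⊕1⊕0⊕0⊕0 = 1
s16: b16⊕b17⊕b18⊕b19⊕b20⊕b21⊕b22⊕b23⊕b24⊕b25⊕b26⊕b27⊕b28⊕b29⊕b30⊕b31 = 0⊕1⊕0⊕1⊕0⊕0⊕0⊕0⊕1⊕1⊕1⊕1⊕1⊕0⊕0⊕0 = 1
Syndrome (s16...s1) = 11100 → position 28.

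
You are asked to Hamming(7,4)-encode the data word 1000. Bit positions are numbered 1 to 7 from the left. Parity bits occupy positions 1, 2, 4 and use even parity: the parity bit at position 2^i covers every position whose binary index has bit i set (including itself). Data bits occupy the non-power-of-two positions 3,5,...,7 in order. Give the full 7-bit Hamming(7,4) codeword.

Place data bits at non-power-of-two positions: b3=1, b5=0, b6=0, b7=0.
p1 = XOR of data positions {3,5,7} = 1⊕0⊕0 = 1
p2 = XOR of data positions {3,6,7} = 1⊕0⊕0 = 1
p4 = XOR of data positions {5,6,7} = 0⊕0⊕0 = 0
Codeword b1..b7 = 1110000

1110000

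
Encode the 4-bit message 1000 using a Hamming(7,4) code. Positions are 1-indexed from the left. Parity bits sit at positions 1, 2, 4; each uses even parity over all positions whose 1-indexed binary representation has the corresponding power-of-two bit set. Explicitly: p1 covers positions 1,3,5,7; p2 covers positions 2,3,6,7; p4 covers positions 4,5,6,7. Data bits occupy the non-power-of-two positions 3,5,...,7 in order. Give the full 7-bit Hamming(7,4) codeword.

Place data bits at non-power-of-two positions: b3=1, b5=0, b6=0, b7=0.
p1 = XOR of data positions {3,5,7} = 1⊕0⊕0 = 1
p2 = XOR of data positions {3,6,7} = 1⊕0⊕0 = 1
p4 = XOR of data positions {5,6,7} = 0⊕0⊕0 = 0
Codeword b1..b7 = 1110000

1110000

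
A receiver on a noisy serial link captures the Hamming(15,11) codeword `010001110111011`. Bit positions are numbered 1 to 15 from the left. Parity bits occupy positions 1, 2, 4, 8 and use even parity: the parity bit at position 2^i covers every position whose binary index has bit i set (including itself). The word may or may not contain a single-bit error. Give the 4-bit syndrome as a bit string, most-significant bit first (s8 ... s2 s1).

s1: b1⊕b3⊕b5⊕b7⊕b9⊕b11⊕b13⊕b15 = 0⊕0⊕0⊕1⊕0⊕1⊕0⊕1 = 1
s2: b2⊕b3⊕b6⊕b7⊕b10⊕b11⊕b14⊕b15 = 1⊕0⊕1⊕1⊕1⊕1⊕1⊕1 = 1
s4: b4⊕b5⊕b6⊕b7⊕b12⊕b13⊕b14⊕b15 = 0⊕0⊕1⊕1⊕1⊕0⊕1⊕1 = 1
s8: b8⊕b9⊕b10⊕b11⊕b12⊕b13⊕b14⊕b15 = 1⊕0⊕1⊕1⊕1⊕0⊕1⊕1 = 0
Syndrome (s8...s1) = 0111 → position 7.

0111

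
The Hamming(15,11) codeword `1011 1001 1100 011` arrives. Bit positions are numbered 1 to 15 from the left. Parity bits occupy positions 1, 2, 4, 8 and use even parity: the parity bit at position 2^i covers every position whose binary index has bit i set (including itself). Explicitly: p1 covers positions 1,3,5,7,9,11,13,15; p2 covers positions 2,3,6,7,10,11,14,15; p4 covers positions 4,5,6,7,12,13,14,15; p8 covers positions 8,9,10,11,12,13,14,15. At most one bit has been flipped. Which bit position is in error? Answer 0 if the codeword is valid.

9

s1: b1⊕b3⊕b5⊕b7⊕b9⊕b11⊕b13⊕b15 = 1⊕1⊕1⊕0⊕1⊕0⊕0⊕1 = 1
s2: b2⊕b3⊕b6⊕b7⊕b10⊕b11⊕b14⊕b15 = 0⊕1⊕0⊕0⊕1⊕0⊕1⊕1 = 0
s4: b4⊕b5⊕b6⊕b7⊕b12⊕b13⊕b14⊕b15 = 1⊕1⊕0⊕0⊕0⊕0⊕1⊕1 = 0
s8: b8⊕b9⊕b10⊕b11⊕b12⊕b13⊕b14⊕b15 = 1⊕1⊕1⊕0⊕0⊕0⊕1⊕1 = 1
Syndrome (s8...s1) = 1001 → position 9.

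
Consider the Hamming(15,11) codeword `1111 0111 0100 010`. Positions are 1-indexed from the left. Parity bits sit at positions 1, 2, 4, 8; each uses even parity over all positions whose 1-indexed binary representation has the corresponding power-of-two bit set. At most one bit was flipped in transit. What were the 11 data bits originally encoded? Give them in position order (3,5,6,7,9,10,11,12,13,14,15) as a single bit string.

s1: b1⊕b3⊕b5⊕b7⊕b9⊕b11⊕b13⊕b15 = 1⊕1⊕0⊕1⊕0⊕0⊕0⊕0 = 1
s2: b2⊕b3⊕b6⊕b7⊕b10⊕b11⊕b14⊕b15 = 1⊕1⊕1⊕1⊕1⊕0⊕1⊕0 = 0
s4: b4⊕b5⊕b6⊕b7⊕b12⊕b13⊕b14⊕b15 = 1⊕0⊕1⊕1⊕0⊕0⊕1⊕0 = 0
s8: b8⊕b9⊕b10⊕b11⊕b12⊕b13⊕b14⊕b15 = 1⊕0⊕1⊕0⊕0⊕0⊕1⊕0 = 1
Syndrome (s8...s1) = 1001 → position 9.
Flip bit 9: corrected codeword = 111101111100010
Data bits at positions 3,5,6,7,9,10,11,12,13,14,15: 10111100010

10111100010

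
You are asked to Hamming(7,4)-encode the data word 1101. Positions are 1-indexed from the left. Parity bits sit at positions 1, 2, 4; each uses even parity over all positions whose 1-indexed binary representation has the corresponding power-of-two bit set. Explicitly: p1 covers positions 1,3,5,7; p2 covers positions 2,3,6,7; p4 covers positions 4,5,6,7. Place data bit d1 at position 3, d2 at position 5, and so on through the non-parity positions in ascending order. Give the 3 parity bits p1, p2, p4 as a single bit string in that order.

100

Place data bits at non-power-of-two positions: b3=1, b5=1, b6=0, b7=1.
p1 = XOR of data positions {3,5,7} = 1⊕1⊕1 = 1
p2 = XOR of data positions {3,6,7} = 1⊕0⊕1 = 0
p4 = XOR of data positions {5,6,7} = 1⊕0⊕1 = 0
Parity bits p1,p2,p4 = 100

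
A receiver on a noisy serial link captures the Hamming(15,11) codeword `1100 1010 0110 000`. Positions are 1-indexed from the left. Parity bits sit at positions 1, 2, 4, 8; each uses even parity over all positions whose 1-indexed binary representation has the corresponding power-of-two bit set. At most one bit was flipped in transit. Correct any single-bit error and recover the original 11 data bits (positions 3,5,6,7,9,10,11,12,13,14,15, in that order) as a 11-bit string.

01010110000

s1: b1⊕b3⊕b5⊕b7⊕b9⊕b11⊕b13⊕b15 = 1⊕0⊕1⊕1⊕0⊕1⊕0⊕0 = 0
s2: b2⊕b3⊕b6⊕b7⊕b10⊕b11⊕b14⊕b15 = 1⊕0⊕0⊕1⊕1⊕1⊕0⊕0 = 0
s4: b4⊕b5⊕b6⊕b7⊕b12⊕b13⊕b14⊕b15 = 0⊕1⊕0⊕1⊕0⊕0⊕0⊕0 = 0
s8: b8⊕b9⊕b10⊕b11⊕b12⊕b13⊕b14⊕b15 = 0⊕0⊕1⊕1⊕0⊕0⊕0⊕0 = 0
Syndrome (s8...s1) = 0000 → position 0 (no error).
No correction needed.
Data bits at positions 3,5,6,7,9,10,11,12,13,14,15: 01010110000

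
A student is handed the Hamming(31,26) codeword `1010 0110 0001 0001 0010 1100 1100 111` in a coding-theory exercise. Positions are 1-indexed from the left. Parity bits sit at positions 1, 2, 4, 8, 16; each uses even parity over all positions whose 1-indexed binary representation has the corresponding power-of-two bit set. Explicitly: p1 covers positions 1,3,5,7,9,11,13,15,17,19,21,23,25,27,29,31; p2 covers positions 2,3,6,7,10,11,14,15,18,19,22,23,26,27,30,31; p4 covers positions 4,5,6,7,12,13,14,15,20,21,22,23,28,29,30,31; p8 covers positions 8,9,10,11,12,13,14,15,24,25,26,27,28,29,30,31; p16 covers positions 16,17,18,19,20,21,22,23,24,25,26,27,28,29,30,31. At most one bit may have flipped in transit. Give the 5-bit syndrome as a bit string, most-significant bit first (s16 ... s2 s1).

s1: b1⊕b3⊕b5⊕b7⊕b9⊕b11⊕b13⊕b15⊕b17⊕b19⊕b21⊕b23⊕b25⊕b27⊕b29⊕b31 = 1⊕1⊕0⊕1⊕0⊕0⊕0⊕0⊕0⊕1⊕1⊕0⊕1⊕0⊕1⊕1 = 0
s2: b2⊕b3⊕b6⊕b7⊕b10⊕b11⊕b14⊕b15⊕b18⊕b19⊕b22⊕b23⊕b26⊕b27⊕b30⊕b31 = 0⊕1⊕1⊕1⊕0⊕0⊕0⊕0⊕0⊕1⊕1⊕0⊕1⊕0⊕1⊕1 = 0
s4: b4⊕b5⊕b6⊕b7⊕b12⊕b13⊕b14⊕b15⊕b20⊕b21⊕b22⊕b23⊕b28⊕b29⊕b30⊕b31 = 0⊕0⊕1⊕1⊕1⊕0⊕0⊕0⊕0⊕1⊕1⊕0⊕0⊕1⊕1⊕1 = 0
s8: b8⊕b9⊕b10⊕b11⊕b12⊕b13⊕b14⊕b15⊕b24⊕b25⊕b26⊕b27⊕b28⊕b29⊕b30⊕b31 = 0⊕0⊕0⊕0⊕1⊕0⊕0⊕0⊕0⊕1⊕1⊕0⊕0⊕1⊕1⊕1 = 0
s16: b16⊕b17⊕b18⊕b19⊕b20⊕b21⊕b22⊕b23⊕b24⊕b25⊕b26⊕b27⊕b28⊕b29⊕b30⊕b31 = 1⊕0⊕0⊕1⊕0⊕1⊕1⊕0⊕0⊕1⊕1⊕0⊕0⊕1⊕1⊕1 = 1
Syndrome (s16...s1) = 10000 → position 16.

10000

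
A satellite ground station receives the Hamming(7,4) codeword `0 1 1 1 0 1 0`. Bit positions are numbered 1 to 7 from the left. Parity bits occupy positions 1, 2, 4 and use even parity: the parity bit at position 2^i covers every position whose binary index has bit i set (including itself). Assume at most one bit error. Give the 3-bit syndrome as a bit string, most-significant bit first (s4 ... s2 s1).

s1: b1⊕b3⊕b5⊕b7 = 0⊕1⊕0⊕0 = 1
s2: b2⊕b3⊕b6⊕b7 = 1⊕1⊕1⊕0 = 1
s4: b4⊕b5⊕b6⊕b7 = 1⊕0⊕1⊕0 = 0
Syndrome (s4...s1) = 011 → position 3.

011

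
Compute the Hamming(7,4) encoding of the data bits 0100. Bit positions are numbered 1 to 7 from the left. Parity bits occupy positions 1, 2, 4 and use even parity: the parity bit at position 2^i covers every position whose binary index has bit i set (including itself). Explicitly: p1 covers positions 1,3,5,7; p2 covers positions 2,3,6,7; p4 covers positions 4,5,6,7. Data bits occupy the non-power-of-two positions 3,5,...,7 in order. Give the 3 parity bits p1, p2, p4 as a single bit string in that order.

Place data bits at non-power-of-two positions: b3=0, b5=1, b6=0, b7=0.
p1 = XOR of data positions {3,5,7} = 0⊕1⊕0 = 1
p2 = XOR of data positions {3,6,7} = 0⊕0⊕0 = 0
p4 = XOR of data positions {5,6,7} = 1⊕0⊕0 = 1
Parity bits p1,p2,p4 = 101

101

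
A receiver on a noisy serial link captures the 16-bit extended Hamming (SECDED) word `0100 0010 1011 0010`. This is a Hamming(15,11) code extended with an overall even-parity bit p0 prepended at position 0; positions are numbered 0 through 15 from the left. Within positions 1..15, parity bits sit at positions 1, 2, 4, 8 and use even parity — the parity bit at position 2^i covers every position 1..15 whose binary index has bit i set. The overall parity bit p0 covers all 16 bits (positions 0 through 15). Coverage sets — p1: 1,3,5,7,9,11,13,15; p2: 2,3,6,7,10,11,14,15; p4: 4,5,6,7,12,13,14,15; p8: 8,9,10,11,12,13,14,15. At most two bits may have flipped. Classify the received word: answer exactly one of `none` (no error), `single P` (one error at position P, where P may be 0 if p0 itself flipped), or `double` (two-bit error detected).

s1: b1⊕b3⊕b5⊕b7⊕b9⊕b11⊕b13⊕b15 = 1⊕0⊕0⊕0⊕0⊕1⊕0⊕0 = 0
s2: b2⊕b3⊕b6⊕b7⊕b10⊕b11⊕b14⊕b15 = 0⊕0⊕1⊕0⊕1⊕1⊕1⊕0 = 0
s4: b4⊕b5⊕b6⊕b7⊕b12⊕b13⊕b14⊕b15 = 0⊕0⊕1⊕0⊕0⊕0⊕1⊕0 = 0
s8: b8⊕b9⊕b10⊕b11⊕b12⊕b13⊕b14⊕b15 = 1⊕0⊕1⊕1⊕0⊕0⊕1⊕0 = 0
Syndrome (s8...s1) = 0000 → position 0 (no error).
Overall parity (XOR of all 16 bits, including p0): 0⊕1⊕0⊕0⊕0⊕0⊕1⊕0⊕1⊕0⊕1⊕1⊕0⊕0⊕1⊕0 = 0
Overall=0, syndrome position=0 → no error.

none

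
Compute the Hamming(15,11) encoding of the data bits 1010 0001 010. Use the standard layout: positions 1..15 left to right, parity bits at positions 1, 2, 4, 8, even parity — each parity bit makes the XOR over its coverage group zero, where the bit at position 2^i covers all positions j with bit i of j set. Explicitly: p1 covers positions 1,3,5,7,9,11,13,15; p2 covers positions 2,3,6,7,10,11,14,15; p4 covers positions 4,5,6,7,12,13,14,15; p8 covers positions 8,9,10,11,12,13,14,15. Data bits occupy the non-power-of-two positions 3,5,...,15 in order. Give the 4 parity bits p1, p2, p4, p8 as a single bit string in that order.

1110

Place data bits at non-power-of-two positions: b3=1, b5=0, b6=1, b7=0, b9=0, b10=0, b11=0, b12=1, b13=0, b14=1, b15=0.
p1 = XOR of data positions {3,5,7,9,11,13,15} = 1⊕0⊕0⊕0⊕0⊕0⊕0 = 1
p2 = XOR of data positions {3,6,7,10,11,14,15} = 1⊕1⊕0⊕0⊕0⊕1⊕0 = 1
p4 = XOR of data positions {5,6,7,12,13,14,15} = 0⊕1⊕0⊕1⊕0⊕1⊕0 = 1
p8 = XOR of data positions {9,10,11,12,13,14,15} = 0⊕0⊕0⊕1⊕0⊕1⊕0 = 0
Parity bits p1,p2,p4,p8 = 1110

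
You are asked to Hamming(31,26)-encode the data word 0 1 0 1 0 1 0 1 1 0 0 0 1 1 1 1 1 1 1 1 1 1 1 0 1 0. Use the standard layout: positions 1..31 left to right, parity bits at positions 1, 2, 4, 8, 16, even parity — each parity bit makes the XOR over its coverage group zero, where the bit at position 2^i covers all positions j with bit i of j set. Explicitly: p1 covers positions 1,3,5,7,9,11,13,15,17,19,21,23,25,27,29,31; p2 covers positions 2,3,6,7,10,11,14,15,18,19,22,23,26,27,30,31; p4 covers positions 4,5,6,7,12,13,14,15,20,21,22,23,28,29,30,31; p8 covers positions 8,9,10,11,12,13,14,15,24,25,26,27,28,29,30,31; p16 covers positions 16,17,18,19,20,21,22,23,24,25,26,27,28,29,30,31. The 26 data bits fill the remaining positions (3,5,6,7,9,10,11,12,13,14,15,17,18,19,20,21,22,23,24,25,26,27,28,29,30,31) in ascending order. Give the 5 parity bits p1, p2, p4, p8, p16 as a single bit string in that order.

01010

Place data bits at non-power-of-two positions: b3=0, b5=1, b6=0, b7=1, b9=0, b10=1, b11=0, b12=1, b13=1, b14=0, b15=0, b17=0, b18=1, b19=1, b20=1, b21=1, b22=1, b23=1, b24=1, b25=1, b26=1, b27=1, b28=1, b29=0, b30=1, b31=0.
p1 = XOR of data positions {3,5,7,9,11,13,15,17,19,21,23,25,27,29,31} = 0⊕1⊕1⊕0⊕0⊕1⊕0⊕0⊕1⊕1⊕1⊕1⊕1⊕0⊕0 = 0
p2 = XOR of data positions {3,6,7,10,11,14,15,18,19,22,23,26,27,30,31} = 0⊕0⊕1⊕1⊕0⊕0⊕0⊕1⊕1⊕1⊕1⊕1⊕1⊕1⊕0 = 1
p4 = XOR of data positions {5,6,7,12,13,14,15,20,21,22,23,28,29,30,31} = 1⊕0⊕1⊕1⊕1⊕0⊕0⊕1⊕1⊕1⊕1⊕1⊕0⊕1⊕0 = 0
p8 = XOR of data positions {9,10,11,12,13,14,15,24,25,26,27,28,29,30,31} = 0⊕1⊕0⊕1⊕1⊕0⊕0⊕1⊕1⊕1⊕1⊕1⊕0⊕1⊕0 = 1
p16 = XOR of data positions {17,18,19,20,21,22,23,24,25,26,27,28,29,30,31} = 0⊕1⊕1⊕1⊕1⊕1⊕1⊕1⊕1⊕1⊕1⊕1⊕0⊕1⊕0 = 0
Parity bits p1,p2,p4,p8,p16 = 01010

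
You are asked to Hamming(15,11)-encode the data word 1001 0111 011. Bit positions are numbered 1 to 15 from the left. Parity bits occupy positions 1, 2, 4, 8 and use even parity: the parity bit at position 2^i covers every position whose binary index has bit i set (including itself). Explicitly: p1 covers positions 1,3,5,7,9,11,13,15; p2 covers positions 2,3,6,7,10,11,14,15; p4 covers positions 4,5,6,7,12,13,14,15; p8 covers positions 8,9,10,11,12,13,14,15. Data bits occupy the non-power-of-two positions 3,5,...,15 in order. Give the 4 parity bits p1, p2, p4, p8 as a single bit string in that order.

Place data bits at non-power-of-two positions: b3=1, b5=0, b6=0, b7=1, b9=0, b10=1, b11=1, b12=1, b13=0, b14=1, b15=1.
p1 = XOR of data positions {3,5,7,9,11,13,15} = 1⊕0⊕1⊕0⊕1⊕0⊕1 = 0
p2 = XOR of data positions {3,6,7,10,11,14,15} = 1⊕0⊕1⊕1⊕1⊕1⊕1 = 0
p4 = XOR of data positions {5,6,7,12,13,14,15} = 0⊕0⊕1⊕1⊕0⊕1⊕1 = 0
p8 = XOR of data positions {9,10,11,12,13,14,15} = 0⊕1⊕1⊕1⊕0⊕1⊕1 = 1
Parity bits p1,p2,p4,p8 = 0001

0001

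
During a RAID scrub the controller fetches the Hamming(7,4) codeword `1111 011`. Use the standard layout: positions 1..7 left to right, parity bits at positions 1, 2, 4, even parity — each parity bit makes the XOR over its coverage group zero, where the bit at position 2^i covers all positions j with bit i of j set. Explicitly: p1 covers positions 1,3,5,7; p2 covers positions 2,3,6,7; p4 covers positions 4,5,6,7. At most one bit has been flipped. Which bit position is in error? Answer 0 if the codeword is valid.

s1: b1⊕b3⊕b5⊕b7 = 1⊕1⊕0⊕1 = 1
s2: b2⊕b3⊕b6⊕b7 = 1⊕1⊕1⊕1 = 0
s4: b4⊕b5⊕b6⊕b7 = 1⊕0⊕1⊕1 = 1
Syndrome (s4...s1) = 101 → position 5.

5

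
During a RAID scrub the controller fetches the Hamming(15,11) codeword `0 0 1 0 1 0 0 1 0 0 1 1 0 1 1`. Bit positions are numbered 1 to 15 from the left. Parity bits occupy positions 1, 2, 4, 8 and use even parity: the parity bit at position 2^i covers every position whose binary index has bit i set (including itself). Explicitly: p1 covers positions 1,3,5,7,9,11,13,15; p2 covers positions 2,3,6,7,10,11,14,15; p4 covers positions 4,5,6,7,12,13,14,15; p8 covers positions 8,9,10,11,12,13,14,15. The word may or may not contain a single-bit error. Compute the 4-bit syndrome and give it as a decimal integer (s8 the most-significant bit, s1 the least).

s1: b1⊕b3⊕b5⊕b7⊕b9⊕b11⊕b13⊕b15 = 0⊕1⊕1⊕0⊕0⊕1⊕0⊕1 = 0
s2: b2⊕b3⊕b6⊕b7⊕b10⊕b11⊕b14⊕b15 = 0⊕1⊕0⊕0⊕0⊕1⊕1⊕1 = 0
s4: b4⊕b5⊕b6⊕b7⊕b12⊕b13⊕b14⊕b15 = 0⊕1⊕0⊕0⊕1⊕0⊕1⊕1 = 0
s8: b8⊕b9⊕b10⊕b11⊕b12⊕b13⊕b14⊕b15 = 1⊕0⊕0⊕1⊕1⊕0⊕1⊕1 = 1
Syndrome (s8...s1) = 1000 → position 8.

8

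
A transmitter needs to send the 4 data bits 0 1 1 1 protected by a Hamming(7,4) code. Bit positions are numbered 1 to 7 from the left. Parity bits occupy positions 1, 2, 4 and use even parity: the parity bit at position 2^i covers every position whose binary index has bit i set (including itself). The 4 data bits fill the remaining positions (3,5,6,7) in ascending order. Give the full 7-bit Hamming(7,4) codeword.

0001111

Place data bits at non-power-of-two positions: b3=0, b5=1, b6=1, b7=1.
p1 = XOR of data positions {3,5,7} = 0⊕1⊕1 = 0
p2 = XOR of data positions {3,6,7} = 0⊕1⊕1 = 0
p4 = XOR of data positions {5,6,7} = 1⊕1⊕1 = 1
Codeword b1..b7 = 0001111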